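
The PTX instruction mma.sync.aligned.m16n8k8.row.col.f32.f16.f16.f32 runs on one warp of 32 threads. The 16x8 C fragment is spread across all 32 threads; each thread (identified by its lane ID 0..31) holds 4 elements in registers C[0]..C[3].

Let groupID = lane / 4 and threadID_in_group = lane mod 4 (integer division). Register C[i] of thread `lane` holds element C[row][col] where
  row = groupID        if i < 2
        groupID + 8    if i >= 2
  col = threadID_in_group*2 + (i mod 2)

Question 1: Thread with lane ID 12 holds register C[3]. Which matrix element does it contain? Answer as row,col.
11,1

L=12⇒gr=12>>2=3, th=12&3=0
[3]⇒row 3+8=11  col 0·2+1=1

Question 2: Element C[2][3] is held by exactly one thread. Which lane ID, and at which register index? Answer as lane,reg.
r=2⇒gr=2,Rb=0  c=3⇒th=1,odd=1
L=2*4+1=9  i=0*2+1=1

9,1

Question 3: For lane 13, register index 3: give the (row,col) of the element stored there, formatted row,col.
11,3

L=13⇒gr=13>>2=3, th=13&3=1
[3]⇒row 3+8=11  col 1·2+1=3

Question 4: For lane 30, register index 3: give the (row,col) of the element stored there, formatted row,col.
lane 30: g=7 (30/4), t=2 (30%4)
i=3: r=7+8=15, c=2*2+1=5

15,5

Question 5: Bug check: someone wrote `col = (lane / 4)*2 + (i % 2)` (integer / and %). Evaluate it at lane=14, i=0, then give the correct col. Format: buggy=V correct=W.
buggy=6 correct=4

`(lane / 4)*2 + (i % 2)`[14,0]->6
14: gid=3,tid=2
[0] (3+0,2*2+0) = (3,4)
col: 6 vs 4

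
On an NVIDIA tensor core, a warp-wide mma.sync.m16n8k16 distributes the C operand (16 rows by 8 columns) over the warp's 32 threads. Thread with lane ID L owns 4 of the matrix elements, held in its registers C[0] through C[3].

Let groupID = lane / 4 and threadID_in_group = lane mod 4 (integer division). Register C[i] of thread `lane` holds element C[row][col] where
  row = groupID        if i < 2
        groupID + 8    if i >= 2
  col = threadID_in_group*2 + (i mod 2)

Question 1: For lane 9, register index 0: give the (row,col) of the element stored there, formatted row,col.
2,2

lane 9: gr=2 (9/4), th=1 (9%4)
i=0: r=2+0=2, c=1*2+0=2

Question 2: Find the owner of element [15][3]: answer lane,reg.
29,3

r=15→G=7,rhi=1  c=3→T=1,p=1
L=7*4+1=29  i=1*2+1=3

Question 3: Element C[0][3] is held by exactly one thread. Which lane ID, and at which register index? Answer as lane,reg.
1,1

r=0⇒gr=0,Rb=0  c=3⇒th=1,odd=1
L=0*4+1=1  i=0*2+1=1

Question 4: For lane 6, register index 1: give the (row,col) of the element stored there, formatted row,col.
lane 6: gr=1 (6/4), th=2 (6%4)
i=1: r=1+0=1, c=2*2+1=5

1,5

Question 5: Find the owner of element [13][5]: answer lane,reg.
22,3

r: 13->gid=5,r8=1  c: 5->tid=2,i&1=1
L=5*4+2=22  i=1*2+1=3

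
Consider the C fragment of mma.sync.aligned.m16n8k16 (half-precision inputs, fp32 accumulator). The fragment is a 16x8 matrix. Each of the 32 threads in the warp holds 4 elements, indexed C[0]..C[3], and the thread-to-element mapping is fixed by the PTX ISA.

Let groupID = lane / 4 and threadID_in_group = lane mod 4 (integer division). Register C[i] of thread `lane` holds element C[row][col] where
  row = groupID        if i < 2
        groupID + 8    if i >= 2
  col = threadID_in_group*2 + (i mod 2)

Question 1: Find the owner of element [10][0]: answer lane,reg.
8,2

r: 10->gid=2,r8=1  c: 0->tid=0,i&1=0
L=2*4+0=8  i=1*2+0=2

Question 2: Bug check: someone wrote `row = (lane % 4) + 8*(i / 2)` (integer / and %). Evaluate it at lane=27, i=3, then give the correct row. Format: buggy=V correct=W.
buggy=11 correct=14

`(lane % 4) + 8*(i / 2)`[27,3]->11
27: g=6,t=3
[3] (6+8,3*2+1) = (14,7)
row: 11 vs 14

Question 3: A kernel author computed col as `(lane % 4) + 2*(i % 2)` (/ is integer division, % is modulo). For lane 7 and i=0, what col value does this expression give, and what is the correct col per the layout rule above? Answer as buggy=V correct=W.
`(lane % 4) + 2*(i % 2)`[7,0]->3
L=7->g=7>>2=1, t=7&3=3
[0]->row 1+0=1  col 3·2+0=6
col: 3 vs 6

buggy=3 correct=6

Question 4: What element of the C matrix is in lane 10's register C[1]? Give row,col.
2,5

10: g=2,t=2
[1] (2+0,2*2+1) = (2,5)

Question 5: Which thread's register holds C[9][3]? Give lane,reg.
r=9⇒gr=1,Rb=1  c=3⇒th=1,odd=1
L=1*4+1=5  i=1*2+1=3

5,3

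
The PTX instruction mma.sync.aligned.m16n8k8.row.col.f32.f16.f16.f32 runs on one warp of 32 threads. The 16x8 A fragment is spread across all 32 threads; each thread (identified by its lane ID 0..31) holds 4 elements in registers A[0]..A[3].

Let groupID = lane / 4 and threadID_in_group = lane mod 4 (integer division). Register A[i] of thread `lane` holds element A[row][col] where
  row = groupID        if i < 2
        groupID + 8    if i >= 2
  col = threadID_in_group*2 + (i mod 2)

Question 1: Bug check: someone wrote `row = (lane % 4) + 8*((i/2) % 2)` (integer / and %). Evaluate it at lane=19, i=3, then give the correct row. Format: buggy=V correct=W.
`(lane % 4) + 8*((i/2) % 2)`[19,3]→11
19: G=4,T=3
[3] (4+8,3*2+1) = (12,7)
row: 11 vs 12

buggy=11 correct=12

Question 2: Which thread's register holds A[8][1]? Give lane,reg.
0,3

r=8⇒gr=0,Rb=1  c=1⇒th=0,odd=1
L=0*4+0=0  i=1*2+1=3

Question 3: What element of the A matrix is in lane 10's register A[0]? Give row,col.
2,4

L=10->gid=10>>2=2, tid=10&3=2
[0]->row 2+0=2  col 2·2+0=4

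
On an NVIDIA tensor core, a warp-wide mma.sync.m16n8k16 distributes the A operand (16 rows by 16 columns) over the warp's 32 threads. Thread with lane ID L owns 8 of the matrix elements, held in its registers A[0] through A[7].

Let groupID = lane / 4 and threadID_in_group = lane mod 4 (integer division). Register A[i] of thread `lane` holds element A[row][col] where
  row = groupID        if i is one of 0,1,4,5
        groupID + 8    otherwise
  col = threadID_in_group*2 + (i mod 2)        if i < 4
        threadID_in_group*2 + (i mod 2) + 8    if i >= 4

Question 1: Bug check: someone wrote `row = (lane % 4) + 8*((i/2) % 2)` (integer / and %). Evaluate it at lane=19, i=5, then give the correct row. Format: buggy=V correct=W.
buggy=3 correct=4

`(lane % 4) + 8*((i/2) % 2)`[19,5]->3
L=19->gid=19>>2=4, tid=19&3=3
[5]->row 4+0=4  col 3·2+1+8=15
row: 3 vs 4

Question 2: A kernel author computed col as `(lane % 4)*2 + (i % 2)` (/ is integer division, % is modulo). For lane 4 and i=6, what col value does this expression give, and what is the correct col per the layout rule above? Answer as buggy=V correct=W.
`(lane % 4)*2 + (i % 2)`[4,6]->0
4: gid=1,tid=0
[6] (1+8,0*2+0+8) = (9,8)
col: 0 vs 8

buggy=0 correct=8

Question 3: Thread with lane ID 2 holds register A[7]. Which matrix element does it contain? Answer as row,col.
lane 2->2/4=0, 2 mod 4=2
i=7  r:0+8->8  c:2·2+1+8->13

8,13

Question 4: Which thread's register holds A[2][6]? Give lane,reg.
r:2=>grp=2,rB=0  c:6=>cB=0,tig=3,lo=0
L=2*4+3=11  i=0*4+0*2+0=0

11,0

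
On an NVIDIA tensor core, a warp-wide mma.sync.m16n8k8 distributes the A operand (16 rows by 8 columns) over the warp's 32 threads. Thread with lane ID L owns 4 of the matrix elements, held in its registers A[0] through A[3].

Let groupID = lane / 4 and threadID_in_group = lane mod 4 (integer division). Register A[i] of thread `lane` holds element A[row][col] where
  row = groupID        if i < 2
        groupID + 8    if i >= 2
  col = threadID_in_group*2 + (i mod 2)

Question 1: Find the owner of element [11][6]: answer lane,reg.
15,2

r=11→G=3,rhi=1  c=6→T=3,p=0
L=3*4+3=15  i=1*2+0=2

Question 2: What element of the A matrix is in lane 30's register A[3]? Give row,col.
15,5

lane 30: gid=7 (30/4), tid=2 (30%4)
i=3: r=7+8=15, c=2*2+1=5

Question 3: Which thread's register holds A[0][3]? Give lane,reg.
1,1

r:0=>grp=0,rB=0  c:3=>tig=1,lo=1
L=0*4+1=1  i=0*2+1=1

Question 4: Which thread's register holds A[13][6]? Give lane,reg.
r: 13->gid=5,r8=1  c: 6->tid=3,i&1=0
L=5*4+3=23  i=1*2+0=2

23,2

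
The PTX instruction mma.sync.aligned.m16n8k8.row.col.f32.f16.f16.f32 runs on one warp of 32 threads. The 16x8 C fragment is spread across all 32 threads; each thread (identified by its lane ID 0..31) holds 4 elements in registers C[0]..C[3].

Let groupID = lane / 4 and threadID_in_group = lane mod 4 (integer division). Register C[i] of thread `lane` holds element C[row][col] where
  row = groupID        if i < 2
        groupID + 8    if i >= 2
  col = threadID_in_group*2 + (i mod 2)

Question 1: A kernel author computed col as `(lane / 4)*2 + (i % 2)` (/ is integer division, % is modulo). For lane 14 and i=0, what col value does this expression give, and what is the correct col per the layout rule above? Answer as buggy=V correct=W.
buggy=6 correct=4

`(lane / 4)*2 + (i % 2)`[14,0]⇒6
14: gr=3,th=2
[0] (3+0,2*2+0) = (3,4)
col: 6 vs 4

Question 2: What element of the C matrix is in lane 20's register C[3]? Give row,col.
13,1

lane 20: g=5 (20/4), t=0 (20%4)
i=3: r=5+8=13, c=0*2+1=1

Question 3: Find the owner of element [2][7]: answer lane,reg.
11,1

r: 2->gid=2,r8=0  c: 7->tid=3,i&1=1
L=2*4+3=11  i=0*2+1=1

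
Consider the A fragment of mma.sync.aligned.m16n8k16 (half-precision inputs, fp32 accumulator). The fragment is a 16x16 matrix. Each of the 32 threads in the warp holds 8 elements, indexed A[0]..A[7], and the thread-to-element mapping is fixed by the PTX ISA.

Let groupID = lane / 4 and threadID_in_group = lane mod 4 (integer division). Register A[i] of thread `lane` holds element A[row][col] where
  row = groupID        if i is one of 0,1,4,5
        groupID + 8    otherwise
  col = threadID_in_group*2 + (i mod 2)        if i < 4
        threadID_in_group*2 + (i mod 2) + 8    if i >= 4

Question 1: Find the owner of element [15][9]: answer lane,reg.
r: 15->gid=7,r8=1  c: 9->c8=1,tid=0,i&1=1
L=7*4+0=28  i=1*4+1*2+1=7

28,7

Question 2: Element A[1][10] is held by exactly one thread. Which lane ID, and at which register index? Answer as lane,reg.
r:1=>grp=1,rB=0  c:10=>cB=1,tig=1,lo=0
L=1*4+1=5  i=1*4+0*2+0=4

5,4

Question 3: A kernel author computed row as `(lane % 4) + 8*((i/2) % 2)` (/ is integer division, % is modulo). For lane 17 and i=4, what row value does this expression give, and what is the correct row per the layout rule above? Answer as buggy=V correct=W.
buggy=1 correct=4

`(lane % 4) + 8*((i/2) % 2)`[17,4]=>1
17: grp=4,tig=1
[4] (4+0,1*2+0+8) = (4,10)
row: 1 vs 4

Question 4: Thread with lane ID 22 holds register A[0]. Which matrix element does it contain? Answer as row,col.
22: G=5,T=2
[0] (5+0,2*2+0+0) = (5,4)

5,4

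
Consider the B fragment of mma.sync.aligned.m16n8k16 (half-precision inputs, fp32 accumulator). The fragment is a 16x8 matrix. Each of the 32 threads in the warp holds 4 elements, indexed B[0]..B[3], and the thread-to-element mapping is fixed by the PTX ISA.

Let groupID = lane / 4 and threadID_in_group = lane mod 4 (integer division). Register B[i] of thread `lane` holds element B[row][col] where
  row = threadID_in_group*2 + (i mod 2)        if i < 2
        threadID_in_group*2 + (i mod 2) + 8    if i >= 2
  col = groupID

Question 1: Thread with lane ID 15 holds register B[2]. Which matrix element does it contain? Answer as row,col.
14,3

lane 15⇒15/4=3, 15 mod 4=3
i=2  r:2·3+0+8⇒14  c:3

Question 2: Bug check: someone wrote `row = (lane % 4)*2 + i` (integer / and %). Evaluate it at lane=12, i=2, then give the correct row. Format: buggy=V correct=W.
`(lane % 4)*2 + i`[12,2]->2
L=12->g=12>>2=3, t=12&3=0
[2]->row 0·2+0+8=8  col g=3
row: 2 vs 8

buggy=2 correct=8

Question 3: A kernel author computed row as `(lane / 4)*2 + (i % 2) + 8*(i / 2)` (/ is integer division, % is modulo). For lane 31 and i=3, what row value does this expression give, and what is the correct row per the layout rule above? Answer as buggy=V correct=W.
`(lane / 4)*2 + (i % 2) + 8*(i / 2)`[31,3]->23
lane 31: gid=7 (31/4), tid=3 (31%4)
i=3: r=3*2+1+8=15, c=gid=7
row: 23 vs 15

buggy=23 correct=15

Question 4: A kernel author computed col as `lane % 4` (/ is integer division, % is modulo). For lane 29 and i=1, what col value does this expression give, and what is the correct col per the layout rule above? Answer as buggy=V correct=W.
buggy=1 correct=7

`lane % 4`[29,1]->1
lane 29->29/4=7, 29 mod 4=1
i=1  r:2·1+1+0->3  c:7
col: 1 vs 7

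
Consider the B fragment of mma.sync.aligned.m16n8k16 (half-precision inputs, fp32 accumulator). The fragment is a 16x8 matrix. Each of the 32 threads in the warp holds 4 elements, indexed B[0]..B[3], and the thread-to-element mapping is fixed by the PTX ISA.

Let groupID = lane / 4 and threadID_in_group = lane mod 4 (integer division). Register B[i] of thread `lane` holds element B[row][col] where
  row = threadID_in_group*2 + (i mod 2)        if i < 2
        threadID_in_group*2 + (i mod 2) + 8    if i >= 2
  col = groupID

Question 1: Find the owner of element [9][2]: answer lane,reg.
c=2→G=2  r=9→rhi=1,T=0,p=1
L=2*4+0=8  i=1*2+1=3

8,3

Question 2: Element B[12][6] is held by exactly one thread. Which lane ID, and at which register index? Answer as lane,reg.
26,2

c=6->g=6  r=12->rb=1,t=2,b0=0
L=6*4+2=26  i=1*2+0=2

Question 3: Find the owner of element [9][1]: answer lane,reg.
4,3

c=1⇒gr=1  r=9⇒Rb=1,th=0,odd=1
L=1*4+0=4  i=1*2+1=3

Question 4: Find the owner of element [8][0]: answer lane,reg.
c=0→G=0  r=8→rhi=1,T=0,p=0
L=0*4+0=0  i=1*2+0=2

0,2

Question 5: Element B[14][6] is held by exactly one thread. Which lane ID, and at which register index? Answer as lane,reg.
c:6=>grp=6  r:14=>rB=1,tig=3,lo=0
L=6*4+3=27  i=1*2+0=2

27,2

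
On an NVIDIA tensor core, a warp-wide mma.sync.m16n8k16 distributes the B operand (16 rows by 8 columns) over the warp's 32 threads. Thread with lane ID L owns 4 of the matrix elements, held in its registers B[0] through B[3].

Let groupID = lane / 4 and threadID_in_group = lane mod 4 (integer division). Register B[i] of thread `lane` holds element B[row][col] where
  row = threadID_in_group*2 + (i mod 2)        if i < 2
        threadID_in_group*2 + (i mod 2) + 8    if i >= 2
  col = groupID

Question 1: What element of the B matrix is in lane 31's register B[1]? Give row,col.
L=31⇒gr=31>>2=7, th=31&3=3
[1]⇒row 3·2+1+0=7  col gr=7

7,7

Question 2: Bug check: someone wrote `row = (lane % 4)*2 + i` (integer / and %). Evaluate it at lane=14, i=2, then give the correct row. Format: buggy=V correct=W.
buggy=6 correct=12

`(lane % 4)*2 + i`[14,2]->6
lane 14: gid=3 (14/4), tid=2 (14%4)
i=2: r=2*2+0+8=12, c=gid=3
row: 6 vs 12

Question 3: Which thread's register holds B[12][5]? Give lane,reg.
c:5=>grp=5  r:12=>rB=1,tig=2,lo=0
L=5*4+2=22  i=1*2+0=2

22,2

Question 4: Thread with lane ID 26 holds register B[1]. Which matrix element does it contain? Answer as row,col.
5,6

L=26→G=26>>2=6, T=26&3=2
[1]→row 2·2+1+0=5  col G=6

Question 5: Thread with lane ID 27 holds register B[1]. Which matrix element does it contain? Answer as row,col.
7,6

27: grp=6,tig=3
[1] (3*2+1+0,6) = (7,6)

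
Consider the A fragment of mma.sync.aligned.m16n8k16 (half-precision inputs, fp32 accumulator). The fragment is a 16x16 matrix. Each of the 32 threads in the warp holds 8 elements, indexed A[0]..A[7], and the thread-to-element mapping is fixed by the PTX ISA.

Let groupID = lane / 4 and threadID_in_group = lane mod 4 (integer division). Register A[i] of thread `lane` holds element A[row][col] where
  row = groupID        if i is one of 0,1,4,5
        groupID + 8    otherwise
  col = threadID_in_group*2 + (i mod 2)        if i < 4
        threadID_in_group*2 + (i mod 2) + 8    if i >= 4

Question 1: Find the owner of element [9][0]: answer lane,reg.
4,2

r=9⇒gr=1,Rb=1  c=0⇒Cb=0,th=0,odd=0
L=1*4+0=4  i=0*4+1*2+0=2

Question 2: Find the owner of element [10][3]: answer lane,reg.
9,3

r=10⇒gr=2,Rb=1  c=3⇒Cb=0,th=1,odd=1
L=2*4+1=9  i=0*4+1*2+1=3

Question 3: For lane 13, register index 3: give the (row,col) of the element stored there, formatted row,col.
11,3

13: G=3,T=1
[3] (3+8,1*2+1+0) = (11,3)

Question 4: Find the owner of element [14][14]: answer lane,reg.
r: 14->gid=6,r8=1  c: 14->c8=1,tid=3,i&1=0
L=6*4+3=27  i=1*4+1*2+0=6

27,6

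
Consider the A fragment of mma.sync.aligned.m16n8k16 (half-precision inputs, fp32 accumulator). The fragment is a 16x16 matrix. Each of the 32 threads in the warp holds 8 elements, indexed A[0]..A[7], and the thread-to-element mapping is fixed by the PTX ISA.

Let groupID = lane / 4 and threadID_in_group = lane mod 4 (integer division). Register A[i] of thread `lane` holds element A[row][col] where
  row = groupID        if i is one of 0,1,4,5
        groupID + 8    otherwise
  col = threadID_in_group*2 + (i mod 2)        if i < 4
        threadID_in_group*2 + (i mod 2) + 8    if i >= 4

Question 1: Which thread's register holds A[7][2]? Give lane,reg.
r: 7->gid=7,r8=0  c: 2->c8=0,tid=1,i&1=0
L=7*4+1=29  i=0*4+0*2+0=0

29,0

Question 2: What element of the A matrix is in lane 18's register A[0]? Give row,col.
L=18→G=18>>2=4, T=18&3=2
[0]→row 4+0=4  col 2·2+0+0=4

4,4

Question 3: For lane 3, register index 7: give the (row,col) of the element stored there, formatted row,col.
L=3⇒gr=3>>2=0, th=3&3=3
[7]⇒row 0+8=8  col 3·2+1+8=15

8,15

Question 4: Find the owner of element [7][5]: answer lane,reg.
30,1

r=7->g=7,rb=0  c=5->cb=0,t=2,b0=1
L=7*4+2=30  i=0*4+0*2+1=1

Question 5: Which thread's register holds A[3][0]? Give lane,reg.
12,0

r=3⇒gr=3,Rb=0  c=0⇒Cb=0,th=0,odd=0
L=3*4+0=12  i=0*4+0*2+0=0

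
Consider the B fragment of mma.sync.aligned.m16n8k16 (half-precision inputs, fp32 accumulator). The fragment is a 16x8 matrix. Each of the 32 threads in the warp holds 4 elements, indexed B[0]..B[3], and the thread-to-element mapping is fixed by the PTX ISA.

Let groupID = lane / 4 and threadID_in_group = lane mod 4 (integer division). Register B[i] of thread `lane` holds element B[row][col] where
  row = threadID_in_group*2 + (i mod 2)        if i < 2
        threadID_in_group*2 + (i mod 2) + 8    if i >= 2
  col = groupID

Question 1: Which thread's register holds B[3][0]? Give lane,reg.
c:0=>grp=0  r:3=>rB=0,tig=1,lo=1
L=0*4+1=1  i=0*2+1=1

1,1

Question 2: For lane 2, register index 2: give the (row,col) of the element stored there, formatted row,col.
lane 2=>2/4=0, 2 mod 4=2
i=2  r:2·2+0+8=>12  c:0

12,0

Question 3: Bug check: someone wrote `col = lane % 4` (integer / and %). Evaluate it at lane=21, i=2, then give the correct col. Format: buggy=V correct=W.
buggy=1 correct=5

`lane % 4`[21,2]=>1
L=21=>grp=21>>2=5, tig=21&3=1
[2]=>row 1·2+0+8=10  col grp=5
col: 1 vs 5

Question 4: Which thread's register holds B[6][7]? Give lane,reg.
31,0

c=7->g=7  r=6->rb=0,t=3,b0=0
L=7*4+3=31  i=0*2+0=0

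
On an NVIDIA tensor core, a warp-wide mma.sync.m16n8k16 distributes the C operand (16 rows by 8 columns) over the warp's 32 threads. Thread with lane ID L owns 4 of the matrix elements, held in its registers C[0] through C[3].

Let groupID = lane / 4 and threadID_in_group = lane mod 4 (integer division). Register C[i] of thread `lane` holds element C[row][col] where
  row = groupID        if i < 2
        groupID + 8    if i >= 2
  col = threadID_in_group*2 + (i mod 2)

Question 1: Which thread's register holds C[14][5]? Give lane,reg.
26,3

r=14→G=6,rhi=1  c=5→T=2,p=1
L=6*4+2=26  i=1*2+1=3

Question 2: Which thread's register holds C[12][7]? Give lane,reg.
r: 12->gid=4,r8=1  c: 7->tid=3,i&1=1
L=4*4+3=19  i=1*2+1=3

19,3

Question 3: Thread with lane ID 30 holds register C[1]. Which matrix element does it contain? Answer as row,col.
7,5

lane 30→30/4=7, 30 mod 4=2
i=1  r:7+0→7  c:2·2+1→5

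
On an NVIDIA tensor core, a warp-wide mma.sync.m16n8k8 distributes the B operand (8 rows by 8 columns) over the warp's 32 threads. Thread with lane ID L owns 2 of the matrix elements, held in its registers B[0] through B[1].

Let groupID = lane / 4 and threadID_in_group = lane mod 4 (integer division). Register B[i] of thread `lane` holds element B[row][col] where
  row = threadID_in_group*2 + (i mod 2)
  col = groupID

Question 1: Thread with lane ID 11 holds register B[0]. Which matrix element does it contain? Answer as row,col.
11: g=2,t=3
[0] (3*2+0,2) = (6,2)

6,2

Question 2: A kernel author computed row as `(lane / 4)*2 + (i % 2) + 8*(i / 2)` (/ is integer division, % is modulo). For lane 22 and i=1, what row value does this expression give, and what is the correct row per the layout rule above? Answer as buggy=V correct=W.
buggy=11 correct=5

`(lane / 4)*2 + (i % 2) + 8*(i / 2)`[22,1]⇒11
L=22⇒gr=22>>2=5, th=22&3=2
[1]⇒row 2·2+1=5  col gr=5
row: 11 vs 5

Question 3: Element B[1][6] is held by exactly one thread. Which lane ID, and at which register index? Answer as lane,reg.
c=6->g=6  r=1->t=0,b0=1
L=6*4+0=24  i=1=1

24,1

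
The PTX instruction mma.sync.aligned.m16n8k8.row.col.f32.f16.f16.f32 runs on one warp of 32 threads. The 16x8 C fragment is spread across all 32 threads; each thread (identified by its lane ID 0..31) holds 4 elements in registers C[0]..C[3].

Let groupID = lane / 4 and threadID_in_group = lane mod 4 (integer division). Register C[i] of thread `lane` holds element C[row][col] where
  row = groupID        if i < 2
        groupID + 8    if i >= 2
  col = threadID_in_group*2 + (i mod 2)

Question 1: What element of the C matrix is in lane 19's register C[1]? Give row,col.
4,7

L=19->gid=19>>2=4, tid=19&3=3
[1]->row 4+0=4  col 3·2+1=7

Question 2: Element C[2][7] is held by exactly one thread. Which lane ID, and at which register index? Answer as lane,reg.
11,1

r=2→G=2,rhi=0  c=7→T=3,p=1
L=2*4+3=11  i=0*2+1=1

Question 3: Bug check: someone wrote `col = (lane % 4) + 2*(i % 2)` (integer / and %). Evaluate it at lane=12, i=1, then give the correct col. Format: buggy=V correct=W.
buggy=2 correct=1

`(lane % 4) + 2*(i % 2)`[12,1]⇒2
lane 12⇒12/4=3, 12 mod 4=0
i=1  r:3+0⇒3  c:2·0+1⇒1
col: 2 vs 1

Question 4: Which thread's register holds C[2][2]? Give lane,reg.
r: 2->gid=2,r8=0  c: 2->tid=1,i&1=0
L=2*4+1=9  i=0*2+0=0

9,0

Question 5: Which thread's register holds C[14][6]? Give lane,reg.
27,2

r: 14->gid=6,r8=1  c: 6->tid=3,i&1=0
L=6*4+3=27  i=1*2+0=2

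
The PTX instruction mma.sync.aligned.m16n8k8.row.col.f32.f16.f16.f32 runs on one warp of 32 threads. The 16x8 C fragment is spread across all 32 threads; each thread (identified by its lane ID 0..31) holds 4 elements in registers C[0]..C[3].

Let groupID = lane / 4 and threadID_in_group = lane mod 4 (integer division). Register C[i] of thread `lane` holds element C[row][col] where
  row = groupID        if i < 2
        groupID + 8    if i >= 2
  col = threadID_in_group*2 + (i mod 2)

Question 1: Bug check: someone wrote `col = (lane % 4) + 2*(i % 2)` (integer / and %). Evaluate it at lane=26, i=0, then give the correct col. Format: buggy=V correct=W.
buggy=2 correct=4

`(lane % 4) + 2*(i % 2)`[26,0]->2
26: gid=6,tid=2
[0] (6+0,2*2+0) = (6,4)
col: 2 vs 4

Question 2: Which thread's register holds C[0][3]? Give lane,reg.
1,1

r=0⇒gr=0,Rb=0  c=3⇒th=1,odd=1
L=0*4+1=1  i=0*2+1=1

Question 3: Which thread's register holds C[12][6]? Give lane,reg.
r=12->g=4,rb=1  c=6->t=3,b0=0
L=4*4+3=19  i=1*2+0=2

19,2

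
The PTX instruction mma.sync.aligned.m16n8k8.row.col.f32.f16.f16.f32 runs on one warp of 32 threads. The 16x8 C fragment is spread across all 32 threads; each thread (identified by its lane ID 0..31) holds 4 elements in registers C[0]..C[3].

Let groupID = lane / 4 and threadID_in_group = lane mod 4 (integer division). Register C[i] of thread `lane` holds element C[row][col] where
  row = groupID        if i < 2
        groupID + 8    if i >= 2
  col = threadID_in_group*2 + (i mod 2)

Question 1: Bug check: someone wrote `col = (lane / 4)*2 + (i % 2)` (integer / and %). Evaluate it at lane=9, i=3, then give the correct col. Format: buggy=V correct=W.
`(lane / 4)*2 + (i % 2)`[9,3]→5
9: G=2,T=1
[3] (2+8,1*2+1) = (10,3)
col: 5 vs 3

buggy=5 correct=3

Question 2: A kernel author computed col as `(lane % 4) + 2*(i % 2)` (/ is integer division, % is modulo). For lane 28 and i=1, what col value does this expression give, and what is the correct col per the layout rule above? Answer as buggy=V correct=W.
`(lane % 4) + 2*(i % 2)`[28,1]->2
lane 28: gid=7 (28/4), tid=0 (28%4)
i=1: r=7+0=7, c=0*2+1=1
col: 2 vs 1

buggy=2 correct=1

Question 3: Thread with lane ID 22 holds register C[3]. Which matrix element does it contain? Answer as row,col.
13,5

22: g=5,t=2
[3] (5+8,2*2+1) = (13,5)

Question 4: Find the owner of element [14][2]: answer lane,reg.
25,2

r=14->g=6,rb=1  c=2->t=1,b0=0
L=6*4+1=25  i=1*2+0=2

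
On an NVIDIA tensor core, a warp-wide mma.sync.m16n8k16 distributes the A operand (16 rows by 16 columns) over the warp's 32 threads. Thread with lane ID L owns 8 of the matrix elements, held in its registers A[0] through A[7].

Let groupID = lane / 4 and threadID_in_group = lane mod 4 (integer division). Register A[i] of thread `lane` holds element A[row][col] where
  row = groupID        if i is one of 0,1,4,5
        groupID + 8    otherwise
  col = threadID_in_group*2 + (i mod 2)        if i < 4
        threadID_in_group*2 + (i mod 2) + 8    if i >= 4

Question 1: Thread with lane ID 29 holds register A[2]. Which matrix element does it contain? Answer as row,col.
29: gr=7,th=1
[2] (7+8,1*2+0+0) = (15,2)

15,2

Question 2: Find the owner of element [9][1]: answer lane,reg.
r: 9->gid=1,r8=1  c: 1->c8=0,tid=0,i&1=1
L=1*4+0=4  i=0*4+1*2+1=3

4,3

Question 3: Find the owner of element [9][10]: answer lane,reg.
5,6

r: 9->gid=1,r8=1  c: 10->c8=1,tid=1,i&1=0
L=1*4+1=5  i=1*4+1*2+0=6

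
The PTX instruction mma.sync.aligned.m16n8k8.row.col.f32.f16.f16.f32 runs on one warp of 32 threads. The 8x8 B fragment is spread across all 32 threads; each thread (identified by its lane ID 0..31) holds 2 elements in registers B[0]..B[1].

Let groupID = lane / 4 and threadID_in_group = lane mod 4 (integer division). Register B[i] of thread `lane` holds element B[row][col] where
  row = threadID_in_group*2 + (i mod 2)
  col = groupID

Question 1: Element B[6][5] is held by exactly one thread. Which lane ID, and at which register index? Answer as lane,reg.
c=5->g=5  r=6->t=3,b0=0
L=5*4+3=23  i=0=0

23,0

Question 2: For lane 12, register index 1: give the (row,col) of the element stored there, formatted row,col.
1,3

lane 12=>12/4=3, 12 mod 4=0
i=1  r:2·0+1=>1  c:3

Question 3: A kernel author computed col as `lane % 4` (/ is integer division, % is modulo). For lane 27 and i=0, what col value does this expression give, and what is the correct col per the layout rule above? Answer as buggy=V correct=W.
`lane % 4`[27,0]→3
27: G=6,T=3
[0] (3*2+0,6) = (6,6)
col: 3 vs 6

buggy=3 correct=6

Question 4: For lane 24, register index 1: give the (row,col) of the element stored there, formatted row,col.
lane 24: g=6 (24/4), t=0 (24%4)
i=1: r=0*2+1=1, c=g=6

1,6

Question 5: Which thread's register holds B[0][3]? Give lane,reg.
12,0

c=3⇒gr=3  r=0⇒th=0,odd=0
L=3*4+0=12  i=0=0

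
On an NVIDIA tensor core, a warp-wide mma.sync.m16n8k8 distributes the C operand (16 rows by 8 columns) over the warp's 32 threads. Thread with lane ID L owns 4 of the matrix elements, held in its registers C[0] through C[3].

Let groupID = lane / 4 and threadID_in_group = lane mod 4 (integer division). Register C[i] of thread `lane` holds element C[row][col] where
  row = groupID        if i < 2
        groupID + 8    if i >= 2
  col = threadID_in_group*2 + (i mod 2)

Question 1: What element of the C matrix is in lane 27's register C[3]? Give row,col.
lane 27->27/4=6, 27 mod 4=3
i=3  r:6+8->14  c:2·3+1->7

14,7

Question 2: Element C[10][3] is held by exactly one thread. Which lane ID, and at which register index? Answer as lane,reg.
r:10=>grp=2,rB=1  c:3=>tig=1,lo=1
L=2*4+1=9  i=1*2+1=3

9,3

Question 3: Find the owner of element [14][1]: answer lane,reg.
24,3

r=14->g=6,rb=1  c=1->t=0,b0=1
L=6*4+0=24  i=1*2+1=3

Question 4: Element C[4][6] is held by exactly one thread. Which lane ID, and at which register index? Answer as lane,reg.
19,0

r: 4->gid=4,r8=0  c: 6->tid=3,i&1=0
L=4*4+3=19  i=0*2+0=0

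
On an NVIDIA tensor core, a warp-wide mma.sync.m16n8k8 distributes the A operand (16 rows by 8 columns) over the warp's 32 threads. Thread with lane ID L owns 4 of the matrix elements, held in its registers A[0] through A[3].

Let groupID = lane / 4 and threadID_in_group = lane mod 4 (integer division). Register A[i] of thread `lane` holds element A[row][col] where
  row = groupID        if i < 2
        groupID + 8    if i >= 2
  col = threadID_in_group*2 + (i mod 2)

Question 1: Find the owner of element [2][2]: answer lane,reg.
r=2→G=2,rhi=0  c=2→T=1,p=0
L=2*4+1=9  i=0*2+0=0

9,0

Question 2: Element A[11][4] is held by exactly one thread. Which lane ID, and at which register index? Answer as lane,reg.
r=11→G=3,rhi=1  c=4→T=2,p=0
L=3*4+2=14  i=1*2+0=2

14,2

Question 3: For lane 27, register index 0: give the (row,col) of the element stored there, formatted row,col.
6,6

lane 27→27/4=6, 27 mod 4=3
i=0  r:6+0→6  c:2·3+0→6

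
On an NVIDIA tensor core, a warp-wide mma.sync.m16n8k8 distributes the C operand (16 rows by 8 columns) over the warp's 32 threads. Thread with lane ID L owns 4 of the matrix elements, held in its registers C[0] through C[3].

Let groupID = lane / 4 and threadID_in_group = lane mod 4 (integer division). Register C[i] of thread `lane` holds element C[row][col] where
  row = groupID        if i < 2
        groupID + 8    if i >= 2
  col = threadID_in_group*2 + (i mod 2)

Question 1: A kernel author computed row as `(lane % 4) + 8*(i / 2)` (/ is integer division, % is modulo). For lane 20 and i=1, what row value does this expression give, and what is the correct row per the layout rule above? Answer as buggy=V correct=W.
`(lane % 4) + 8*(i / 2)`[20,1]⇒0
lane 20: gr=5 (20/4), th=0 (20%4)
i=1: r=5+0=5, c=0*2+1=1
row: 0 vs 5

buggy=0 correct=5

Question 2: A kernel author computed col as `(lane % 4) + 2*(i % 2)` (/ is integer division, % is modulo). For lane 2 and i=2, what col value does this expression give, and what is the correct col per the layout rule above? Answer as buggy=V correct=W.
buggy=2 correct=4

`(lane % 4) + 2*(i % 2)`[2,2]→2
2: G=0,T=2
[2] (0+8,2*2+0) = (8,4)
col: 2 vs 4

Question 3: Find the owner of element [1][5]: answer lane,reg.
6,1

r:1=>grp=1,rB=0  c:5=>tig=2,lo=1
L=1*4+2=6  i=0*2+1=1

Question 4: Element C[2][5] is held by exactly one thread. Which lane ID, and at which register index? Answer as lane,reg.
10,1

r=2⇒gr=2,Rb=0  c=5⇒th=2,odd=1
L=2*4+2=10  i=0*2+1=1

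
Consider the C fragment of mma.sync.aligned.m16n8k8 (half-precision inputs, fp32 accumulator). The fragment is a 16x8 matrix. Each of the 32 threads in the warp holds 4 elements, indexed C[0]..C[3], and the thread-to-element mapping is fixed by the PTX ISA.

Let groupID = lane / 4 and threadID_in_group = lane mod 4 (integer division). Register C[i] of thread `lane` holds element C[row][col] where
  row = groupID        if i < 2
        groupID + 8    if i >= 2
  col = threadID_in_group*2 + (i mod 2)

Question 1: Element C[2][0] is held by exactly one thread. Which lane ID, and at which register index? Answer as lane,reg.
r=2⇒gr=2,Rb=0  c=0⇒th=0,odd=0
L=2*4+0=8  i=0*2+0=0

8,0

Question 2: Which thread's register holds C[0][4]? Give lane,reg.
2,0

r=0⇒gr=0,Rb=0  c=4⇒th=2,odd=0
L=0*4+2=2  i=0*2+0=0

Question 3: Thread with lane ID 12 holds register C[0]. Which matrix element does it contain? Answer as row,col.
lane 12: G=3 (12/4), T=0 (12%4)
i=0: r=3+0=3, c=0*2+0=0

3,0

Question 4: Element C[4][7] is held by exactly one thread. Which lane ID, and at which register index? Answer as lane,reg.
r=4->g=4,rb=0  c=7->t=3,b0=1
L=4*4+3=19  i=0*2+1=1

19,1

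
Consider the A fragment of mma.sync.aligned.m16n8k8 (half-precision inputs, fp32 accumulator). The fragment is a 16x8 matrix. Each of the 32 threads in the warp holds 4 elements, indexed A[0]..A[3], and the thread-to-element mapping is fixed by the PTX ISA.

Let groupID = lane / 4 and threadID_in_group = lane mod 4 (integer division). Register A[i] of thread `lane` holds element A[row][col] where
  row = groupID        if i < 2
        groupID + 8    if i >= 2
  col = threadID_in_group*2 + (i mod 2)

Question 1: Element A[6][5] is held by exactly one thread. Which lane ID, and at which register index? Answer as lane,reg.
26,1

r:6=>grp=6,rB=0  c:5=>tig=2,lo=1
L=6*4+2=26  i=0*2+1=1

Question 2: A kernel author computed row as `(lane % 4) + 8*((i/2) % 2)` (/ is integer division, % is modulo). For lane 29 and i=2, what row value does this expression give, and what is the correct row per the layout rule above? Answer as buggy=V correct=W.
`(lane % 4) + 8*((i/2) % 2)`[29,2]->9
lane 29->29/4=7, 29 mod 4=1
i=2  r:7+8->15  c:2·1+0->2
row: 9 vs 15

buggy=9 correct=15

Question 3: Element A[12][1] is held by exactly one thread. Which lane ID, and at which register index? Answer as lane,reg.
r:12=>grp=4,rB=1  c:1=>tig=0,lo=1
L=4*4+0=16  i=1*2+1=3

16,3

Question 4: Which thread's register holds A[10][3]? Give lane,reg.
9,3

r=10→G=2,rhi=1  c=3→T=1,p=1
L=2*4+1=9  i=1*2+1=3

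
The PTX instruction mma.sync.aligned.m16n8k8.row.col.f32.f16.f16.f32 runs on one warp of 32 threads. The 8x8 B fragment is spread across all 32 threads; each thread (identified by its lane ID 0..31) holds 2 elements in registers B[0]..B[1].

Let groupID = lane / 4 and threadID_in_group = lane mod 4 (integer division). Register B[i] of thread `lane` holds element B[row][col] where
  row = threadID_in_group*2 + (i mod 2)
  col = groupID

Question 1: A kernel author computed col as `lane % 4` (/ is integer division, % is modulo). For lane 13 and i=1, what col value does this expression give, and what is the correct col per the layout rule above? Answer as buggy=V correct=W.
`lane % 4`[13,1]=>1
L=13=>grp=13>>2=3, tig=13&3=1
[1]=>row 1·2+1=3  col grp=3
col: 1 vs 3

buggy=1 correct=3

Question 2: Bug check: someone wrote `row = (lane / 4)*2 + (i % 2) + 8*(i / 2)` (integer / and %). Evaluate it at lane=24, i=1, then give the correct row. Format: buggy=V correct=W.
buggy=13 correct=1

`(lane / 4)*2 + (i % 2) + 8*(i / 2)`[24,1]⇒13
lane 24⇒24/4=6, 24 mod 4=0
i=1  r:2·0+1⇒1  c:6
row: 13 vs 1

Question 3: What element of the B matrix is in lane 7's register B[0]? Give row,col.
6,1

L=7=>grp=7>>2=1, tig=7&3=3
[0]=>row 3·2+0=6  col grp=1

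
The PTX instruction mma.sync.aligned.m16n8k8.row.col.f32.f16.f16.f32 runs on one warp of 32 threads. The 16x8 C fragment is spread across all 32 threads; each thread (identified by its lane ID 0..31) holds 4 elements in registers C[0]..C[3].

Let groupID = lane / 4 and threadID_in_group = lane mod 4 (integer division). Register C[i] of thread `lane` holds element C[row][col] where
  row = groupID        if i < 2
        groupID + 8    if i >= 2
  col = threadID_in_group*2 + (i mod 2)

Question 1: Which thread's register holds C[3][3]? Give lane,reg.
13,1

r=3→G=3,rhi=0  c=3→T=1,p=1
L=3*4+1=13  i=0*2+1=1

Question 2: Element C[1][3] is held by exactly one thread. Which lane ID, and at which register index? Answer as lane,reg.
5,1

r=1⇒gr=1,Rb=0  c=3⇒th=1,odd=1
L=1*4+1=5  i=0*2+1=1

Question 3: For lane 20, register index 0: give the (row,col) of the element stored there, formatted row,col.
5,0

20: grp=5,tig=0
[0] (5+0,0*2+0) = (5,0)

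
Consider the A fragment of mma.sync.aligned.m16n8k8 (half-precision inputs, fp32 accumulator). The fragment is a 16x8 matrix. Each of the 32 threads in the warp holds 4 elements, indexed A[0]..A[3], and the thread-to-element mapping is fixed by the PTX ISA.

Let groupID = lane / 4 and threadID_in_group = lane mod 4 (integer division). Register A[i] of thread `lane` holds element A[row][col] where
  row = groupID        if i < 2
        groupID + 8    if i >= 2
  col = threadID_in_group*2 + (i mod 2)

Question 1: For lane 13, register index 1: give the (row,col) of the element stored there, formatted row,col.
lane 13->13/4=3, 13 mod 4=1
i=1  r:3+0->3  c:2·1+1->3

3,3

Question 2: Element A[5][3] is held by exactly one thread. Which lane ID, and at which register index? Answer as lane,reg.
21,1

r:5=>grp=5,rB=0  c:3=>tig=1,lo=1
L=5*4+1=21  i=0*2+1=1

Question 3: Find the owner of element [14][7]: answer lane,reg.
27,3

r=14→G=6,rhi=1  c=7→T=3,p=1
L=6*4+3=27  i=1*2+1=3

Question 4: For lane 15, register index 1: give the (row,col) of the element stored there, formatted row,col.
3,7

L=15⇒gr=15>>2=3, th=15&3=3
[1]⇒row 3+0=3  col 3·2+1=7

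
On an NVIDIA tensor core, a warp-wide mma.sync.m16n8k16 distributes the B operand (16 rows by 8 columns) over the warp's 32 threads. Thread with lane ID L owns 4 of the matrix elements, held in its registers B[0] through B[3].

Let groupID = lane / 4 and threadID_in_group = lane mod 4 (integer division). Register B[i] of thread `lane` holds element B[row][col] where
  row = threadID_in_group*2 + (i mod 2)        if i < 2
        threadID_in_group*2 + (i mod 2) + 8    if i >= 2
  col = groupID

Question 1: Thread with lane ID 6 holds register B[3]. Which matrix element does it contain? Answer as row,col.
13,1

lane 6: G=1 (6/4), T=2 (6%4)
i=3: r=2*2+1+8=13, c=G=1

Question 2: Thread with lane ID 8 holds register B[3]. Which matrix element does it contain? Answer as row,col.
9,2

L=8=>grp=8>>2=2, tig=8&3=0
[3]=>row 0·2+1+8=9  col grp=2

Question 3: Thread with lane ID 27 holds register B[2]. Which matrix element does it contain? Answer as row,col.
lane 27: gr=6 (27/4), th=3 (27%4)
i=2: r=3*2+0+8=14, c=gr=6

14,6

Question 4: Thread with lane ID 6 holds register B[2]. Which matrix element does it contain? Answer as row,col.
L=6->gid=6>>2=1, tid=6&3=2
[2]->row 2·2+0+8=12  col gid=1

12,1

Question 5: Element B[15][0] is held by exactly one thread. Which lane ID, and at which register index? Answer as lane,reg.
c:0=>grp=0  r:15=>rB=1,tig=3,lo=1
L=0*4+3=3  i=1*2+1=3

3,3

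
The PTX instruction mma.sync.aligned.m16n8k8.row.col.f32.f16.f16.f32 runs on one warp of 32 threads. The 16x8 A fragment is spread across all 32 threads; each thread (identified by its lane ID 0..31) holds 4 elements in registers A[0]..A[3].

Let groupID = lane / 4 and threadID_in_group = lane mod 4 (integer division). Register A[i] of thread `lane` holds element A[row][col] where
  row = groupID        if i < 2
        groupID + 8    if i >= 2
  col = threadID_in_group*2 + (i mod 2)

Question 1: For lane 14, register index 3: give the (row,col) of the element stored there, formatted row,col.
14: g=3,t=2
[3] (3+8,2*2+1) = (11,5)

11,5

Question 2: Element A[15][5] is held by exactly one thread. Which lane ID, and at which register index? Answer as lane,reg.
30,3

r:15=>grp=7,rB=1  c:5=>tig=2,lo=1
L=7*4+2=30  i=1*2+1=3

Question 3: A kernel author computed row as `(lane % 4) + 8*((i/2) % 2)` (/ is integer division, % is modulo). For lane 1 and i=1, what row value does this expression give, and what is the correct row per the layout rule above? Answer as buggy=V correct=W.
buggy=1 correct=0

`(lane % 4) + 8*((i/2) % 2)`[1,1]→1
lane 1: G=0 (1/4), T=1 (1%4)
i=1: r=0+0=0, c=1*2+1=3
row: 1 vs 0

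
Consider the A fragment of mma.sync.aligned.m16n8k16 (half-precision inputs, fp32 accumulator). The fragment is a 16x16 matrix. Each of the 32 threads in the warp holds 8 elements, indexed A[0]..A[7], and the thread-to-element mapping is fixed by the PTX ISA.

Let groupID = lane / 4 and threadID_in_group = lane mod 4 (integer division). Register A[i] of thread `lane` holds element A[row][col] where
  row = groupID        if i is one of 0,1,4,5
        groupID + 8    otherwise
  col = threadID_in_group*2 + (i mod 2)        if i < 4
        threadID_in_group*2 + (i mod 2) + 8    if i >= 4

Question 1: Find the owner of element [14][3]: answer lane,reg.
25,3

r:14=>grp=6,rB=1  c:3=>cB=0,tig=1,lo=1
L=6*4+1=25  i=0*4+1*2+1=3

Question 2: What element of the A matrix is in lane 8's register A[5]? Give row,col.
2,9

lane 8: gid=2 (8/4), tid=0 (8%4)
i=5: r=2+0=2, c=0*2+1+8=9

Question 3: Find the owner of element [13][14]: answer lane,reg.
r=13⇒gr=5,Rb=1  c=14⇒Cb=1,th=3,odd=0
L=5*4+3=23  i=1*4+1*2+0=6

23,6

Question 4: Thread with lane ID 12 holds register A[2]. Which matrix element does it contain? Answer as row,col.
11,0

L=12=>grp=12>>2=3, tig=12&3=0
[2]=>row 3+8=11  col 0·2+0+0=0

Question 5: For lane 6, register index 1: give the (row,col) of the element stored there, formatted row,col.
lane 6: grp=1 (6/4), tig=2 (6%4)
i=1: r=1+0=1, c=2*2+1+0=5

1,5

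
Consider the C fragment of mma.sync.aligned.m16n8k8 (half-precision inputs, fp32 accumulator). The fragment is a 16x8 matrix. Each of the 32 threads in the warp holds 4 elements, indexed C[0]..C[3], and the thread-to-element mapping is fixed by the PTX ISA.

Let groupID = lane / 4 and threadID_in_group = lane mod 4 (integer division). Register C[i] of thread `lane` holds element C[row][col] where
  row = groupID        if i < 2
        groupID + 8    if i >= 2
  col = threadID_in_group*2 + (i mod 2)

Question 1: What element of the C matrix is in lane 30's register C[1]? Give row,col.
lane 30: gr=7 (30/4), th=2 (30%4)
i=1: r=7+0=7, c=2*2+1=5

7,5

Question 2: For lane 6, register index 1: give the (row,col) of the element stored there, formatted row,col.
lane 6: grp=1 (6/4), tig=2 (6%4)
i=1: r=1+0=1, c=2*2+1=5

1,5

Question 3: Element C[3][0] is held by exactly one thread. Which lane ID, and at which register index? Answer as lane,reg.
r=3⇒gr=3,Rb=0  c=0⇒th=0,odd=0
L=3*4+0=12  i=0*2+0=0

12,0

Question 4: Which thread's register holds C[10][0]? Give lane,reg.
r=10⇒gr=2,Rb=1  c=0⇒th=0,odd=0
L=2*4+0=8  i=1*2+0=2

8,2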